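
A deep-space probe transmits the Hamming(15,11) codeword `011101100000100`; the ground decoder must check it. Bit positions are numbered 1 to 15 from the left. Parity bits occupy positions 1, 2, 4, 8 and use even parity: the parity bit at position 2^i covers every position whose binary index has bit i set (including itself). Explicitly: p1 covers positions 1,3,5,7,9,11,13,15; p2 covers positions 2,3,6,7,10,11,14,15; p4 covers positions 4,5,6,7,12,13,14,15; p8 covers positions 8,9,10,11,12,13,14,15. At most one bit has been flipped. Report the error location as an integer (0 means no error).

s1: b1⊕b3⊕b5⊕b7⊕b9⊕b11⊕b13⊕b15 = 0⊕1⊕0⊕1⊕0⊕0⊕1⊕0 = 1
s2: b2⊕b3⊕b6⊕b7⊕b10⊕b11⊕b14⊕b15 = 1⊕1⊕1⊕1⊕0⊕0⊕0⊕0 = 0
s4: b4⊕b5⊕b6⊕b7⊕b12⊕b13⊕b14⊕b15 = 1⊕0⊕1⊕1⊕0⊕1⊕0⊕0 = 0
s8: b8⊕b9⊕b10⊕b11⊕b12⊕b13⊕b14⊕b15 = 0⊕0⊕0⊕0⊕0⊕1⊕0⊕0 = 1
Syndrome (s8...s1) = 1001 → position 9.

9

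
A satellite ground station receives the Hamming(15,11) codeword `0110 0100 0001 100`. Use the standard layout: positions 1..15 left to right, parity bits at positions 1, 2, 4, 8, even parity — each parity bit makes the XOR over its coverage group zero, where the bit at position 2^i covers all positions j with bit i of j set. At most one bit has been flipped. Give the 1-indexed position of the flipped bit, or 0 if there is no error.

s1: b1⊕b3⊕b5⊕b7⊕b9⊕b11⊕b13⊕b15 = 0⊕1⊕0⊕0⊕0⊕0⊕1⊕0 = 0
s2: b2⊕b3⊕b6⊕b7⊕b10⊕b11⊕b14⊕b15 = 1⊕1⊕1⊕0⊕0⊕0⊕0⊕0 = 1
s4: b4⊕b5⊕b6⊕b7⊕b12⊕b13⊕b14⊕b15 = 0⊕0⊕1⊕0⊕1⊕1⊕0⊕0 = 1
s8: b8⊕b9⊕b10⊕b11⊕b12⊕b13⊕b14⊕b15 = 0⊕0⊕0⊕0⊕1⊕1⊕0⊕0 = 0
Syndrome (s8...s1) = 0110 → position 6.

6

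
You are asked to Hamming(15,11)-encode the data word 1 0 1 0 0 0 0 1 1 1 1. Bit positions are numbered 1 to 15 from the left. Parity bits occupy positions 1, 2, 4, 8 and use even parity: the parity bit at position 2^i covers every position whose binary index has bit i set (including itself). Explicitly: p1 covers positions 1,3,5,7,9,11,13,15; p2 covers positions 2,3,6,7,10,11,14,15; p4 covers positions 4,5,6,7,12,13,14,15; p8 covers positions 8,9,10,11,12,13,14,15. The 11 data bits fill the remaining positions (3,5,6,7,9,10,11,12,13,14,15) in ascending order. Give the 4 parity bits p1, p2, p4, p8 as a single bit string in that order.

1010

Place data bits at non-power-of-two positions: b3=1, b5=0, b6=1, b7=0, b9=0, b10=0, b11=0, b12=1, b13=1, b14=1, b15=1.
p1 = XOR of data positions {3,5,7,9,11,13,15} = 1⊕0⊕0⊕0⊕0⊕1⊕1 = 1
p2 = XOR of data positions {3,6,7,10,11,14,15} = 1⊕1⊕0⊕0⊕0⊕1⊕1 = 0
p4 = XOR of data positions {5,6,7,12,13,14,15} = 0⊕1⊕0⊕1⊕1⊕1⊕1 = 1
p8 = XOR of data positions {9,10,11,12,13,14,15} = 0⊕0⊕0⊕1⊕1⊕1⊕1 = 0
Parity bits p1,p2,p4,p8 = 1010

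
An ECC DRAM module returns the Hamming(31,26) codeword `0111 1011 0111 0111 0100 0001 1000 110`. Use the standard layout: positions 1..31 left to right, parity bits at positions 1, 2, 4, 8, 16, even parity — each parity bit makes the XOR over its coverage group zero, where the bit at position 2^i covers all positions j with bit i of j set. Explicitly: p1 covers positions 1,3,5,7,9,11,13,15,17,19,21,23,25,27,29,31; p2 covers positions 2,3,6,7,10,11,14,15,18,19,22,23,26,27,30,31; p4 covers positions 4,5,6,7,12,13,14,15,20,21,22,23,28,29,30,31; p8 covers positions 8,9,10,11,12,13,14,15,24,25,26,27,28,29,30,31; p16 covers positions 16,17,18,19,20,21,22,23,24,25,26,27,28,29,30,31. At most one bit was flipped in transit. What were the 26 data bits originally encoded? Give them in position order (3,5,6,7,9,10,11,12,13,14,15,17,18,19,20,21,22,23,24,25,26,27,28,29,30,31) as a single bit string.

01010111011010000011000110

s1: b1⊕b3⊕b5⊕b7⊕b9⊕b11⊕b13⊕b15⊕b17⊕b19⊕b21⊕b23⊕b25⊕b27⊕b29⊕b31 = 0⊕1⊕1⊕1⊕0⊕1⊕0⊕1⊕0⊕0⊕0⊕0⊕1⊕0⊕1⊕0 = 1
s2: b2⊕b3⊕b6⊕b7⊕b10⊕b11⊕b14⊕b15⊕b18⊕b19⊕b22⊕b23⊕b26⊕b27⊕b30⊕b31 = 1⊕1⊕0⊕1⊕1⊕1⊕1⊕1⊕1⊕0⊕0⊕0⊕0⊕0⊕1⊕0 = 1
s4: b4⊕b5⊕b6⊕b7⊕b12⊕b13⊕b14⊕b15⊕b20⊕b21⊕b22⊕b23⊕b28⊕b29⊕b30⊕b31 = 1⊕1⊕0⊕1⊕1⊕0⊕1⊕1⊕0⊕0⊕0⊕0⊕0⊕1⊕1⊕0 = 0
s8: b8⊕b9⊕b10⊕b11⊕b12⊕b13⊕b14⊕b15⊕b24⊕b25⊕b26⊕b27⊕b28⊕b29⊕b30⊕b31 = 1⊕0⊕1⊕1⊕1⊕0⊕1⊕1⊕1⊕1⊕0⊕0⊕0⊕1⊕1⊕0 = 0
s16: b16⊕b17⊕b18⊕b19⊕b20⊕b21⊕b22⊕b23⊕b24⊕b25⊕b26⊕b27⊕b28⊕b29⊕b30⊕b31 = 1⊕0⊕1⊕0⊕0⊕0⊕0⊕0⊕1⊕1⊕0⊕0⊕0⊕1⊕1⊕0 = 0
Syndrome (s16...s1) = 00011 → position 3.
Flip bit 3: corrected codeword = 0101101101110111010000011000110
Data bits at positions 3,5,6,7,9,10,11,12,13,14,15,17,18,19,20,21,22,23,24,25,26,27,28,29,30,31: 01010111011010000011000110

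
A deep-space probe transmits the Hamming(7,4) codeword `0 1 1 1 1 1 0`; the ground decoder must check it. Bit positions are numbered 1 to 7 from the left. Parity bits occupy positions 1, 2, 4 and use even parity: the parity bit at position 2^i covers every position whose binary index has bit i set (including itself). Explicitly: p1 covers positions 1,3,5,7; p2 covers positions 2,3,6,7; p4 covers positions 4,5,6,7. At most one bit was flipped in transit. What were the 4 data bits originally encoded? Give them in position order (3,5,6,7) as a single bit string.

1100

s1: b1⊕b3⊕b5⊕b7 = 0⊕1⊕1⊕0 = 0
s2: b2⊕b3⊕b6⊕b7 = 1⊕1⊕1⊕0 = 1
s4: b4⊕b5⊕b6⊕b7 = 1⊕1⊕1⊕0 = 1
Syndrome (s4...s1) = 110 → position 6.
Flip bit 6: corrected codeword = 0111100
Data bits at positions 3,5,6,7: 1100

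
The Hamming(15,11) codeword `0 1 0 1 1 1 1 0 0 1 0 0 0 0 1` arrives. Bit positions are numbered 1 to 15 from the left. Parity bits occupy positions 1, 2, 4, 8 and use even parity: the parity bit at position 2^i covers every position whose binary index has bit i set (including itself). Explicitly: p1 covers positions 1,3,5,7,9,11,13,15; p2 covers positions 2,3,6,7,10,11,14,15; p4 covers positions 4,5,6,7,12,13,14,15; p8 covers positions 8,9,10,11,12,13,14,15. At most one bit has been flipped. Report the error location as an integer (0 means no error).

7

s1: b1⊕b3⊕b5⊕b7⊕b9⊕b11⊕b13⊕b15 = 0⊕0⊕1⊕1⊕0⊕0⊕0⊕1 = 1
s2: b2⊕b3⊕b6⊕b7⊕b10⊕b11⊕b14⊕b15 = 1⊕0⊕1⊕1⊕1⊕0⊕0⊕1 = 1
s4: b4⊕b5⊕b6⊕b7⊕b12⊕b13⊕b14⊕b15 = 1⊕1⊕1⊕1⊕0⊕0⊕0⊕1 = 1
s8: b8⊕b9⊕b10⊕b11⊕b12⊕b13⊕b14⊕b15 = 0⊕0⊕1⊕0⊕0⊕0⊕0⊕1 = 0
Syndrome (s8...s1) = 0111 → position 7.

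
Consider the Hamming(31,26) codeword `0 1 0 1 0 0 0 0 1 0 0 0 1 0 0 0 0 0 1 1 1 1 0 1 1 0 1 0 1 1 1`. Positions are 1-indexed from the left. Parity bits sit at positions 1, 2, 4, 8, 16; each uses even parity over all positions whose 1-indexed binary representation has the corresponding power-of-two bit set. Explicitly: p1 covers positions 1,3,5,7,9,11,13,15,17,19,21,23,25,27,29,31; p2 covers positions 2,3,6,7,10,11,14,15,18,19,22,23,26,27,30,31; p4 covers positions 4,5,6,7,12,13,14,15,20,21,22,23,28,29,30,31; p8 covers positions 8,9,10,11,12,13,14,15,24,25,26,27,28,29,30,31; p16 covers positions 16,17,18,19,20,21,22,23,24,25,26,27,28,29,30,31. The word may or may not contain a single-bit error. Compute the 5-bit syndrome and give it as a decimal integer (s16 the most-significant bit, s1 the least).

s1: b1⊕b3⊕b5⊕b7⊕b9⊕b11⊕b13⊕b15⊕b17⊕b19⊕b21⊕b23⊕b25⊕b27⊕b29⊕b31 = 0⊕0⊕0⊕0⊕1⊕0⊕1⊕0⊕0⊕1⊕1⊕0⊕1⊕1⊕1⊕1 = 0
s2: b2⊕b3⊕b6⊕b7⊕b10⊕b11⊕b14⊕b15⊕b18⊕b19⊕b22⊕b23⊕b26⊕b27⊕b30⊕b31 = 1⊕0⊕0⊕0⊕0⊕0⊕0⊕0⊕0⊕1⊕1⊕0⊕0⊕1⊕1⊕1 = 0
s4: b4⊕b5⊕b6⊕b7⊕b12⊕b13⊕b14⊕b15⊕b20⊕b21⊕b22⊕b23⊕b28⊕b29⊕b30⊕b31 = 1⊕0⊕0⊕0⊕0⊕1⊕0⊕0⊕1⊕1⊕1⊕0⊕0⊕1⊕1⊕1 = 0
s8: b8⊕b9⊕b10⊕b11⊕b12⊕b13⊕b14⊕b15⊕b24⊕b25⊕b26⊕b27⊕b28⊕b29⊕b30⊕b31 = 0⊕1⊕0⊕0⊕0⊕1⊕0⊕0⊕1⊕1⊕0⊕1⊕0⊕1⊕1⊕1 = 0
s16: b16⊕b17⊕b18⊕b19⊕b20⊕b21⊕b22⊕b23⊕b24⊕b25⊕b26⊕b27⊕b28⊕b29⊕b30⊕b31 = 0⊕0⊕0⊕1⊕1⊕1⊕1⊕0⊕1⊕1⊕0⊕1⊕0⊕1⊕1⊕1 = 0
Syndrome (s16...s1) = 00000 → position 0 (no error).

0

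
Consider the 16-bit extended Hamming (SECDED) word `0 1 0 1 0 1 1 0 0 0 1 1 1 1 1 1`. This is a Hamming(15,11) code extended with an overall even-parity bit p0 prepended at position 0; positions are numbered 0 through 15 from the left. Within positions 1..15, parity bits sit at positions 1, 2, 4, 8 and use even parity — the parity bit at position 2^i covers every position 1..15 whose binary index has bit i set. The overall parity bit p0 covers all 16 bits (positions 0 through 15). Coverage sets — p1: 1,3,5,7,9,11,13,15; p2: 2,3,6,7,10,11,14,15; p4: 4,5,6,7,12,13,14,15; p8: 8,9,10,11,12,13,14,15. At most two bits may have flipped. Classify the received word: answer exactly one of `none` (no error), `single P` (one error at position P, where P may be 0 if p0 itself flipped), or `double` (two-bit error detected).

none

s1: b1⊕b3⊕b5⊕b7⊕b9⊕b11⊕b13⊕b15 = 1⊕1⊕1⊕0⊕0⊕1⊕1⊕1 = 0
s2: b2⊕b3⊕b6⊕b7⊕b10⊕b11⊕b14⊕b15 = 0⊕1⊕1⊕0⊕1⊕1⊕1⊕1 = 0
s4: b4⊕b5⊕b6⊕b7⊕b12⊕b13⊕b14⊕b15 = 0⊕1⊕1⊕0⊕1⊕1⊕1⊕1 = 0
s8: b8⊕b9⊕b10⊕b11⊕b12⊕b13⊕b14⊕b15 = 0⊕0⊕1⊕1⊕1⊕1⊕1⊕1 = 0
Syndrome (s8...s1) = 0000 → position 0 (no error).
Overall parity (XOR of all 16 bits, including p0): 0⊕1⊕0⊕1⊕0⊕1⊕1⊕0⊕0⊕0⊕1⊕1⊕1⊕1⊕1⊕1 = 0
Overall=0, syndrome position=0 → no error.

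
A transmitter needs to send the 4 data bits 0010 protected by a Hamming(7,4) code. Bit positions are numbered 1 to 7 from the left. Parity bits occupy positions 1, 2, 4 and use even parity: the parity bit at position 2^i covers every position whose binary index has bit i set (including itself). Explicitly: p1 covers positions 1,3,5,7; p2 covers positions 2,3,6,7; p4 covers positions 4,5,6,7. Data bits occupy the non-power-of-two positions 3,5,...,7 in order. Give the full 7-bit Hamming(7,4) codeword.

Place data bits at non-power-of-two positions: b3=0, b5=0, b6=1, b7=0.
p1 = XOR of data positions {3,5,7} = 0⊕0⊕0 = 0
p2 = XOR of data positions {3,6,7} = 0⊕1⊕0 = 1
p4 = XOR of data positions {5,6,7} = 0⊕1⊕0 = 1
Codeword b1..b7 = 0101010

0101010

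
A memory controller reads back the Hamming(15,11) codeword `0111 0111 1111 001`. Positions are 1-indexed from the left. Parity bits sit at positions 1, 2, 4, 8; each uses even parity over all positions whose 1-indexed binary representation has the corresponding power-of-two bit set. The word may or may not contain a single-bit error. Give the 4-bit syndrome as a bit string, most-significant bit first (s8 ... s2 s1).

s1: b1⊕b3⊕b5⊕b7⊕b9⊕b11⊕b13⊕b15 = 0⊕1⊕0⊕1⊕1⊕1⊕0⊕1 = 1
s2: b2⊕b3⊕b6⊕b7⊕b10⊕b11⊕b14⊕b15 = 1⊕1⊕1⊕1⊕1⊕1⊕0⊕1 = 1
s4: b4⊕b5⊕b6⊕b7⊕b12⊕b13⊕b14⊕b15 = 1⊕0⊕1⊕1⊕1⊕0⊕0⊕1 = 1
s8: b8⊕b9⊕b10⊕b11⊕b12⊕b13⊕b14⊕b15 = 1⊕1⊕1⊕1⊕1⊕0⊕0⊕1 = 0
Syndrome (s8...s1) = 0111 → position 7.

0111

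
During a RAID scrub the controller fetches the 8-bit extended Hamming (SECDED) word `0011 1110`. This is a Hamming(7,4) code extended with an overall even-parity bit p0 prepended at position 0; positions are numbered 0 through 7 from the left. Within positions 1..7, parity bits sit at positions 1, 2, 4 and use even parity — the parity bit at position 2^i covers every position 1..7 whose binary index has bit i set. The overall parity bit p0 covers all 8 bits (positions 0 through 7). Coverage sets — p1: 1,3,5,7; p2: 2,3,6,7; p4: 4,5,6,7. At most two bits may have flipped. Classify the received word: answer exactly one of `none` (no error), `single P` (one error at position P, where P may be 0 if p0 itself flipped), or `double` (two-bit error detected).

single 6

s1: b1⊕b3⊕b5⊕b7 = 0⊕1⊕1⊕0 = 0
s2: b2⊕b3⊕b6⊕b7 = 1⊕1⊕1⊕0 = 1
s4: b4⊕b5⊕b6⊕b7 = 1⊕1⊕1⊕0 = 1
Syndrome (s4...s1) = 110 → position 6.
Overall parity (XOR of all 8 bits, including p0): 0⊕0⊕1⊕1⊕1⊕1⊕1⊕0 = 1
Overall=1, syndrome position=6 → single-bit error at position 6.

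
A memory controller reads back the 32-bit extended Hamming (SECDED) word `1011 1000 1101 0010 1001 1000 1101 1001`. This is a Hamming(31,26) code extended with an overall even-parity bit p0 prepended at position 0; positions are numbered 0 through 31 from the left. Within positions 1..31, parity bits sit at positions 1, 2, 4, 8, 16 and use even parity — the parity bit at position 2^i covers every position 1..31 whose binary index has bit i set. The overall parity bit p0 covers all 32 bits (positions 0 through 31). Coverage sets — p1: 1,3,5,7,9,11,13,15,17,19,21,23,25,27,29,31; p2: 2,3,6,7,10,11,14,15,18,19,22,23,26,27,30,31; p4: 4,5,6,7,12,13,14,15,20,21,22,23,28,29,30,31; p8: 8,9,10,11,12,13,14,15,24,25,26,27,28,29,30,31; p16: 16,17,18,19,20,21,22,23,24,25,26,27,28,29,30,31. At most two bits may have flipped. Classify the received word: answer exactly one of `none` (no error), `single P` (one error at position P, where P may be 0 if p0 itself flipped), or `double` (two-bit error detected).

s1: b1⊕b3⊕b5⊕b7⊕b9⊕b11⊕b13⊕b15⊕b17⊕b19⊕b21⊕b23⊕b25⊕b27⊕b29⊕b31 = 0⊕1⊕0⊕0⊕1⊕1⊕0⊕0⊕0⊕1⊕0⊕0⊕1⊕1⊕0⊕1 = 1
s2: b2⊕b3⊕b6⊕b7⊕b10⊕b11⊕b14⊕b15⊕b18⊕b19⊕b22⊕b23⊕b26⊕b27⊕b30⊕b31 = 1⊕1⊕0⊕0⊕0⊕1⊕1⊕0⊕0⊕1⊕0⊕0⊕0⊕1⊕0⊕1 = 1
s4: b4⊕b5⊕b6⊕b7⊕b12⊕b13⊕b14⊕b15⊕b20⊕b21⊕b22⊕b23⊕b28⊕b29⊕b30⊕b31 = 1⊕0⊕0⊕0⊕0⊕0⊕1⊕0⊕1⊕0⊕0⊕0⊕1⊕0⊕0⊕1 = 1
s8: b8⊕b9⊕b10⊕b11⊕b12⊕b13⊕b14⊕b15⊕b24⊕b25⊕b26⊕b27⊕b28⊕b29⊕b30⊕b31 = 1⊕1⊕0⊕1⊕0⊕0⊕1⊕0⊕1⊕1⊕0⊕1⊕1⊕0⊕0⊕1 = 1
s16: b16⊕b17⊕b18⊕b19⊕b20⊕b21⊕b22⊕b23⊕b24⊕b25⊕b26⊕b27⊕b28⊕b29⊕b30⊕b31 = 1⊕0⊕0⊕1⊕1⊕0⊕0⊕0⊕1⊕1⊕0⊕1⊕1⊕0⊕0⊕1 = 0
Syndrome (s16...s1) = 01111 → position 15.
Overall parity (XOR of all 32 bits, including p0): 1⊕0⊕1⊕1⊕1⊕0⊕0⊕0⊕1⊕1⊕0⊕1⊕0⊕0⊕1⊕0⊕1⊕0⊕0⊕1⊕1⊕0⊕0⊕0⊕1⊕1⊕0⊕1⊕1⊕0⊕0⊕1 = 0
Overall=0, syndrome position=15 → double-bit error detected (uncorrectable).

double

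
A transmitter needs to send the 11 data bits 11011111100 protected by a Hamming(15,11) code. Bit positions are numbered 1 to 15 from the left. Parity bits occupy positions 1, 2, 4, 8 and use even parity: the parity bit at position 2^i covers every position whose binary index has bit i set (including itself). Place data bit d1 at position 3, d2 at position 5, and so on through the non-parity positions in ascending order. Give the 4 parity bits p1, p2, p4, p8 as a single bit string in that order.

Place data bits at non-power-of-two positions: b3=1, b5=1, b6=0, b7=1, b9=1, b10=1, b11=1, b12=1, b13=1, b14=0, b15=0.
p1 = XOR of data positions {3,5,7,9,11,13,15} = 1⊕1⊕1⊕1⊕1⊕1⊕0 = 0
p2 = XOR of data positions {3,6,7,10,11,14,15} = 1⊕0⊕1⊕1⊕1⊕0⊕0 = 0
p4 = XOR of data positions {5,6,7,12,13,14,15} = 1⊕0⊕1⊕1⊕1⊕0⊕0 = 0
p8 = XOR of data positions {9,10,11,12,13,14,15} = 1⊕1⊕1⊕1⊕1⊕0⊕0 = 1
Parity bits p1,p2,p4,p8 = 0001

0001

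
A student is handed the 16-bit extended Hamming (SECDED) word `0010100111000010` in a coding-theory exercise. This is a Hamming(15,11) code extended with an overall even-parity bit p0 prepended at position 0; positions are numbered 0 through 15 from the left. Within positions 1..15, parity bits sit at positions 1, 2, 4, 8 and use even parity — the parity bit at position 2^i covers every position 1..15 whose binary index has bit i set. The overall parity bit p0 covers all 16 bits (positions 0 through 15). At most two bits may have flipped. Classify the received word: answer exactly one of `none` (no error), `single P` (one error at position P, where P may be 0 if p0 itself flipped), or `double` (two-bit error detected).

s1: b1⊕b3⊕b5⊕b7⊕b9⊕b11⊕b13⊕b15 = 0⊕0⊕0⊕1⊕1⊕0⊕0⊕0 = 0
s2: b2⊕b3⊕b6⊕b7⊕b10⊕b11⊕b14⊕b15 = 1⊕0⊕0⊕1⊕0⊕0⊕1⊕0 = 1
s4: b4⊕b5⊕b6⊕b7⊕b12⊕b13⊕b14⊕b15 = 1⊕0⊕0⊕1⊕0⊕0⊕1⊕0 = 1
s8: b8⊕b9⊕b10⊕b11⊕b12⊕b13⊕b14⊕b15 = 1⊕1⊕0⊕0⊕0⊕0⊕1⊕0 = 1
Syndrome (s8...s1) = 1110 → position 14.
Overall parity (XOR of all 16 bits, including p0): 0⊕0⊕1⊕0⊕1⊕0⊕0⊕1⊕1⊕1⊕0⊕0⊕0⊕0⊕1⊕0 = 0
Overall=0, syndrome position=14 → double-bit error detected (uncorrectable).

double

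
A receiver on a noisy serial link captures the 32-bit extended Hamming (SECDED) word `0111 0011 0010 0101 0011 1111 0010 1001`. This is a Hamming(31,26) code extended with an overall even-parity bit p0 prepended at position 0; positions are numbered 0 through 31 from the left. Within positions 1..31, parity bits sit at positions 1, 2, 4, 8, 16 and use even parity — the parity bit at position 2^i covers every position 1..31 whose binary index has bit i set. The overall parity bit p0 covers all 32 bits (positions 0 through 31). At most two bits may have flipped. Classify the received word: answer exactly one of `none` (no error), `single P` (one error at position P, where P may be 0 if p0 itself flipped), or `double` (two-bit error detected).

single 17

s1: b1⊕b3⊕b5⊕b7⊕b9⊕b11⊕b13⊕b15⊕b17⊕b19⊕b21⊕b23⊕b25⊕b27⊕b29⊕b31 = 1⊕1⊕0⊕1⊕0⊕0⊕1⊕1⊕0⊕1⊕1⊕1⊕0⊕0⊕0⊕1 = 1
s2: b2⊕b3⊕b6⊕b7⊕b10⊕b11⊕b14⊕b15⊕b18⊕b19⊕b22⊕b23⊕b26⊕b27⊕b30⊕b31 = 1⊕1⊕1⊕1⊕1⊕0⊕0⊕1⊕1⊕1⊕1⊕1⊕1⊕0⊕0⊕1 = 0
s4: b4⊕b5⊕b6⊕b7⊕b12⊕b13⊕b14⊕b15⊕b20⊕b21⊕b22⊕b23⊕b28⊕b29⊕b30⊕b31 = 0⊕0⊕1⊕1⊕0⊕1⊕0⊕1⊕1⊕1⊕1⊕1⊕1⊕0⊕0⊕1 = 0
s8: b8⊕b9⊕b10⊕b11⊕b12⊕b13⊕b14⊕b15⊕b24⊕b25⊕b26⊕b27⊕b28⊕b29⊕b30⊕b31 = 0⊕0⊕1⊕0⊕0⊕1⊕0⊕1⊕0⊕0⊕1⊕0⊕1⊕0⊕0⊕1 = 0
s16: b16⊕b17⊕b18⊕b19⊕b20⊕b21⊕b22⊕b23⊕b24⊕b25⊕b26⊕b27⊕b28⊕b29⊕b30⊕b31 = 0⊕0⊕1⊕1⊕1⊕1⊕1⊕1⊕0⊕0⊕1⊕0⊕1⊕0⊕0⊕1 = 1
Syndrome (s16...s1) = 10001 → position 17.
Overall parity (XOR of all 32 bits, including p0): 0⊕1⊕1⊕1⊕0⊕0⊕1⊕1⊕0⊕0⊕1⊕0⊕0⊕1⊕0⊕1⊕0⊕0⊕1⊕1⊕1⊕1⊕1⊕1⊕0⊕0⊕1⊕0⊕1⊕0⊕0⊕1 = 1
Overall=1, syndrome position=17 → single-bit error at position 17.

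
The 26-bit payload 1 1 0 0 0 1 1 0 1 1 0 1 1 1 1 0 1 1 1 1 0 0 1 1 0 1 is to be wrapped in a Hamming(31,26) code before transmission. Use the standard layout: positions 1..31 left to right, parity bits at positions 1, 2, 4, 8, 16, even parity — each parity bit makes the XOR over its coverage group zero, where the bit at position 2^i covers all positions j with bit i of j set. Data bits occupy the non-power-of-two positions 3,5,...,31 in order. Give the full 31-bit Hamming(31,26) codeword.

Place data bits at non-power-of-two positions: b3=1, b5=1, b6=0, b7=0, b9=0, b10=1, b11=1, b12=0, b13=1, b14=1, b15=0, b17=1, b18=1, b19=1, b20=1, b21=0, b22=1, b23=1, b24=1, b25=1, b26=0, b27=0, b28=1, b29=1, b30=0, b31=1.
p1 = XOR of data positions {3,5,7,9,11,13,15,17,19,21,23,25,27,29,31} = 1⊕1⊕0⊕0⊕1⊕1⊕0⊕1⊕1⊕0⊕1⊕1⊕0⊕1⊕1 = 0
p2 = XOR of data positions {3,6,7,10,11,14,15,18,19,22,23,26,27,30,31} = 1⊕0⊕0⊕1⊕1⊕1⊕0⊕1⊕1⊕1⊕1⊕0⊕0⊕0⊕1 = 1
p4 = XOR of data positions {5,6,7,12,13,14,15,20,21,22,23,28,29,30,31} = 1⊕0⊕0⊕0⊕1⊕1⊕0⊕1⊕0⊕1⊕1⊕1⊕1⊕0⊕1 = 1
p8 = XOR of data positions {9,10,11,12,13,14,15,24,25,26,27,28,29,30,31} = 0⊕1⊕1⊕0⊕1⊕1⊕0⊕1⊕1⊕0⊕0⊕1⊕1⊕0⊕1 = 1
p16 = XOR of data positions {17,18,19,20,21,22,23,24,25,26,27,28,29,30,31} = 1⊕1⊕1⊕1⊕0⊕1⊕1⊕1⊕1⊕0⊕0⊕1⊕1⊕0⊕1 = 1
Codeword b1..b31 = 0111100101101101111101111001101

0111100101101101111101111001101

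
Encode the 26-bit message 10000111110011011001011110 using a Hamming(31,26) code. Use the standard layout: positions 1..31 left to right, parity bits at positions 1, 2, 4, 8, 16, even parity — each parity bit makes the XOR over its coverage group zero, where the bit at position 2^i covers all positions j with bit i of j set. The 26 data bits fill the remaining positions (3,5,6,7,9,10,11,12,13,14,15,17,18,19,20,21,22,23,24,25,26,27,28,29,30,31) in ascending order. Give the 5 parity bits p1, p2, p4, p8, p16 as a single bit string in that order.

Place data bits at non-power-of-two positions: b3=1, b5=0, b6=0, b7=0, b9=0, b10=1, b11=1, b12=1, b13=1, b14=1, b15=0, b17=0, b18=1, b19=1, b20=0, b21=1, b22=1, b23=0, b24=0, b25=1, b26=0, b27=1, b28=1, b29=1, b30=1, b31=0.
p1 = XOR of data positions {3,5,7,9,11,13,15,17,19,21,23,25,27,29,31} = 1⊕0⊕0⊕0⊕1⊕1⊕0⊕0⊕1⊕1⊕0⊕1⊕1⊕1⊕0 = 0
p2 = XOR of data positions {3,6,7,10,11,14,15,18,19,22,23,26,27,30,31} = 1⊕0⊕0⊕1⊕1⊕1⊕0⊕1⊕1⊕1⊕0⊕0⊕1⊕1⊕0 = 1
p4 = XOR of data positions {5,6,7,12,13,14,15,20,21,22,23,28,29,30,31} = 0⊕0⊕0⊕1⊕1⊕1⊕0⊕0⊕1⊕1⊕0⊕1⊕1⊕1⊕0 = 0
p8 = XOR of data positions {9,10,11,12,13,14,15,24,25,26,27,28,29,30,31} = 0⊕1⊕1⊕1⊕1⊕1⊕0⊕0⊕1⊕0⊕1⊕1⊕1⊕1⊕0 = 0
p16 = XOR of data positions {17,18,19,20,21,22,23,24,25,26,27,28,29,30,31} = 0⊕1⊕1⊕0⊕1⊕1⊕0⊕0⊕1⊕0⊕1⊕1⊕1⊕1⊕0 = 1
Parity bits p1,p2,p4,p8,p16 = 01001

01001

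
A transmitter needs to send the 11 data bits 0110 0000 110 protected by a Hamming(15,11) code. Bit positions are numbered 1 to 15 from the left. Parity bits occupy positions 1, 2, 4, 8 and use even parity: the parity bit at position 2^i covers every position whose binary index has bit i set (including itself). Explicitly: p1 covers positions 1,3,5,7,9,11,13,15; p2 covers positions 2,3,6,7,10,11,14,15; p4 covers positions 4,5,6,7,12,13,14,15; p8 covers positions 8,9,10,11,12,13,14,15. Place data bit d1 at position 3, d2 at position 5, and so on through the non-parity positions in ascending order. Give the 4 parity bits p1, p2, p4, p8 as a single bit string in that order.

0000

Place data bits at non-power-of-two positions: b3=0, b5=1, b6=1, b7=0, b9=0, b10=0, b11=0, b12=0, b13=1, b14=1, b15=0.
p1 = XOR of data positions {3,5,7,9,11,13,15} = 0⊕1⊕0⊕0⊕0⊕1⊕0 = 0
p2 = XOR of data positions {3,6,7,10,11,14,15} = 0⊕1⊕0⊕0⊕0⊕1⊕0 = 0
p4 = XOR of data positions {5,6,7,12,13,14,15} = 1⊕1⊕0⊕0⊕1⊕1⊕0 = 0
p8 = XOR of data positions {9,10,11,12,13,14,15} = 0⊕0⊕0⊕0⊕1⊕1⊕0 = 0
Parity bits p1,p2,p4,p8 = 0000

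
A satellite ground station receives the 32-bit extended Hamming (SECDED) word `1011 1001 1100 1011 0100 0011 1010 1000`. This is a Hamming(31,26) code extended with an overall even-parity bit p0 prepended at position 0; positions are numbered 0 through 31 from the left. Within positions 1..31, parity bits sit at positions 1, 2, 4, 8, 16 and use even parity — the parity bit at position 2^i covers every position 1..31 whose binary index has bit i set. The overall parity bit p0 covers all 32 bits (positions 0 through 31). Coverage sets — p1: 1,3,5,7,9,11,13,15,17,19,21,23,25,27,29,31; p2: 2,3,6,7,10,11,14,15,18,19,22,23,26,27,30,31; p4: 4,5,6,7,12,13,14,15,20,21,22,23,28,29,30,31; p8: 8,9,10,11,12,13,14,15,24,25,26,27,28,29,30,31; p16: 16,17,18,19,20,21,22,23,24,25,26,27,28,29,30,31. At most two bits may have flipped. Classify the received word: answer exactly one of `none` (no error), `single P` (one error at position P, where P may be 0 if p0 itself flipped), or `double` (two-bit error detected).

none

s1: b1⊕b3⊕b5⊕b7⊕b9⊕b11⊕b13⊕b15⊕b17⊕b19⊕b21⊕b23⊕b25⊕b27⊕b29⊕b31 = 0⊕1⊕0⊕1⊕1⊕0⊕0⊕1⊕1⊕0⊕0⊕1⊕0⊕0⊕0⊕0 = 0
s2: b2⊕b3⊕b6⊕b7⊕b10⊕b11⊕b14⊕b15⊕b18⊕b19⊕b22⊕b23⊕b26⊕b27⊕b30⊕b31 = 1⊕1⊕0⊕1⊕0⊕0⊕1⊕1⊕0⊕0⊕1⊕1⊕1⊕0⊕0⊕0 = 0
s4: b4⊕b5⊕b6⊕b7⊕b12⊕b13⊕b14⊕b15⊕b20⊕b21⊕b22⊕b23⊕b28⊕b29⊕b30⊕b31 = 1⊕0⊕0⊕1⊕1⊕0⊕1⊕1⊕0⊕0⊕1⊕1⊕1⊕0⊕0⊕0 = 0
s8: b8⊕b9⊕b10⊕b11⊕b12⊕b13⊕b14⊕b15⊕b24⊕b25⊕b26⊕b27⊕b28⊕b29⊕b30⊕b31 = 1⊕1⊕0⊕0⊕1⊕0⊕1⊕1⊕1⊕0⊕1⊕0⊕1⊕0⊕0⊕0 = 0
s16: b16⊕b17⊕b18⊕b19⊕b20⊕b21⊕b22⊕b23⊕b24⊕b25⊕b26⊕b27⊕b28⊕b29⊕b30⊕b31 = 0⊕1⊕0⊕0⊕0⊕0⊕1⊕1⊕1⊕0⊕1⊕0⊕1⊕0⊕0⊕0 = 0
Syndrome (s16...s1) = 00000 → position 0 (no error).
Overall parity (XOR of all 32 bits, including p0): 1⊕0⊕1⊕1⊕1⊕0⊕0⊕1⊕1⊕1⊕0⊕0⊕1⊕0⊕1⊕1⊕0⊕1⊕0⊕0⊕0⊕0⊕1⊕1⊕1⊕0⊕1⊕0⊕1⊕0⊕0⊕0 = 0
Overall=0, syndrome position=0 → no error.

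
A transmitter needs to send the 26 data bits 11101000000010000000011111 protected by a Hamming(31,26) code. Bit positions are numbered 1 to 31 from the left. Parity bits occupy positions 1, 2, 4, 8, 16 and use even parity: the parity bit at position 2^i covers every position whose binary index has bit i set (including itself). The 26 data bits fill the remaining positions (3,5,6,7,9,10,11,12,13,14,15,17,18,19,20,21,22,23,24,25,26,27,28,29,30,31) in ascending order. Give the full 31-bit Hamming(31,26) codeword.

Place data bits at non-power-of-two positions: b3=1, b5=1, b6=1, b7=0, b9=1, b10=0, b11=0, b12=0, b13=0, b14=0, b15=0, b17=0, b18=1, b19=0, b20=0, b21=0, b22=0, b23=0, b24=0, b25=0, b26=0, b27=1, b28=1, b29=1, b30=1, b31=1.
p1 = XOR of data positions {3,5,7,9,11,13,15,17,19,21,23,25,27,29,31} = 1⊕1⊕0⊕1⊕0⊕0⊕0⊕0⊕0⊕0⊕0⊕0⊕1⊕1⊕1 = 0
p2 = XOR of data positions {3,6,7,10,11,14,15,18,19,22,23,26,27,30,31} = 1⊕1⊕0⊕0⊕0⊕0⊕0⊕1⊕0⊕0⊕0⊕0⊕1⊕1⊕1 = 0
p4 = XOR of data positions {5,6,7,12,13,14,15,20,21,22,23,28,29,30,31} = 1⊕1⊕0⊕0⊕0⊕0⊕0⊕0⊕0⊕0⊕0⊕1⊕1⊕1⊕1 = 0
p8 = XOR of data positions {9,10,11,12,13,14,15,24,25,26,27,28,29,30,31} = 1⊕0⊕0⊕0⊕0⊕0⊕0⊕0⊕0⊕0⊕1⊕1⊕1⊕1⊕1 = 0
p16 = XOR of data positions {17,18,19,20,21,22,23,24,25,26,27,28,29,30,31} = 0⊕1⊕0⊕0⊕0⊕0⊕0⊕0⊕0⊕0⊕1⊕1⊕1⊕1⊕1 = 0
Codeword b1..b31 = 0010110010000000010000000011111

0010110010000000010000000011111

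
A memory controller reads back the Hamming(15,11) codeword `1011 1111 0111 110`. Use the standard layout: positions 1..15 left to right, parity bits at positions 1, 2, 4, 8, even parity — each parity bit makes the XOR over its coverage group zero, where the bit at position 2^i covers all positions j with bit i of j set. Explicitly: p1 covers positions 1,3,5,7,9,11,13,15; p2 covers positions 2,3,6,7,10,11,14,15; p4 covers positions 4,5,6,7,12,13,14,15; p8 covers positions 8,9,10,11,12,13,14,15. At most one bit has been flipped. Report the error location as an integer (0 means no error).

s1: b1⊕b3⊕b5⊕b7⊕b9⊕b11⊕b13⊕b15 = 1⊕1⊕1⊕1⊕0⊕1⊕1⊕0 = 0
s2: b2⊕b3⊕b6⊕b7⊕b10⊕b11⊕b14⊕b15 = 0⊕1⊕1⊕1⊕1⊕1⊕1⊕0 = 0
s4: b4⊕b5⊕b6⊕b7⊕b12⊕b13⊕b14⊕b15 = 1⊕1⊕1⊕1⊕1⊕1⊕1⊕0 = 1
s8: b8⊕b9⊕b10⊕b11⊕b12⊕b13⊕b14⊕b15 = 1⊕0⊕1⊕1⊕1⊕1⊕1⊕0 = 0
Syndrome (s8...s1) = 0100 → position 4.

4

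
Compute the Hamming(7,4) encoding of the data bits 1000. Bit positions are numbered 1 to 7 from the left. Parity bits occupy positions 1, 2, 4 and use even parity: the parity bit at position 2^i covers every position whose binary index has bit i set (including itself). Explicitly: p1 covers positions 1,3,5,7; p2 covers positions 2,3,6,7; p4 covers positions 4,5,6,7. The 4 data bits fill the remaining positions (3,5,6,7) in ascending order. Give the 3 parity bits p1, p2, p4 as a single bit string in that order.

110

Place data bits at non-power-of-two positions: b3=1, b5=0, b6=0, b7=0.
p1 = XOR of data positions {3,5,7} = 1⊕0⊕0 = 1
p2 = XOR of data positions {3,6,7} = 1⊕0⊕0 = 1
p4 = XOR of data positions {5,6,7} = 0⊕0⊕0 = 0
Parity bits p1,p2,p4 = 110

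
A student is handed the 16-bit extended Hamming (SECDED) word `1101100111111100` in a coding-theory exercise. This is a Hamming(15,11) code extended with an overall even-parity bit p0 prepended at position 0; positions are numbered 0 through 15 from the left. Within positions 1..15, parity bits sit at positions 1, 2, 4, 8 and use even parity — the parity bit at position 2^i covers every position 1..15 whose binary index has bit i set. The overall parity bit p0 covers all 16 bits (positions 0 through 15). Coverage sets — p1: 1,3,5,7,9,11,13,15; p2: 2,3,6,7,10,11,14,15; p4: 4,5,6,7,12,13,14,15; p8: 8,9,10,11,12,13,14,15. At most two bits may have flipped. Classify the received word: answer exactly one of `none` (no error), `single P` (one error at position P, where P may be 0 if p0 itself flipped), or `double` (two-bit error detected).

s1: b1⊕b3⊕b5⊕b7⊕b9⊕b11⊕b13⊕b15 = 1⊕1⊕0⊕1⊕1⊕1⊕1⊕0 = 0
s2: b2⊕b3⊕b6⊕b7⊕b10⊕b11⊕b14⊕b15 = 0⊕1⊕0⊕1⊕1⊕1⊕0⊕0 = 0
s4: b4⊕b5⊕b6⊕b7⊕b12⊕b13⊕b14⊕b15 = 1⊕0⊕0⊕1⊕1⊕1⊕0⊕0 = 0
s8: b8⊕b9⊕b10⊕b11⊕b12⊕b13⊕b14⊕b15 = 1⊕1⊕1⊕1⊕1⊕1⊕0⊕0 = 0
Syndrome (s8...s1) = 0000 → position 0 (no error).
Overall parity (XOR of all 16 bits, including p0): 1⊕1⊕0⊕1⊕1⊕0⊕0⊕1⊕1⊕1⊕1⊕1⊕1⊕1⊕0⊕0 = 1
Overall=1, syndrome position=0 → single-bit error at position 0.

single 0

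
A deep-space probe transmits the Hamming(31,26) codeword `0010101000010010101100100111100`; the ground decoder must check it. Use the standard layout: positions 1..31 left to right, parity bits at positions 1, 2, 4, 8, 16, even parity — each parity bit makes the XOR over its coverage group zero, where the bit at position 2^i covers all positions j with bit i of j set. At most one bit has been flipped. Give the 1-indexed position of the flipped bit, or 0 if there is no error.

s1: b1⊕b3⊕b5⊕b7⊕b9⊕b11⊕b13⊕b15⊕b17⊕b19⊕b21⊕b23⊕b25⊕b27⊕b29⊕b31 = 0⊕1⊕1⊕1⊕0⊕0⊕0⊕1⊕1⊕1⊕0⊕1⊕0⊕1⊕1⊕0 = 1
s2: b2⊕b3⊕b6⊕b7⊕b10⊕b11⊕b14⊕b15⊕b18⊕b19⊕b22⊕b23⊕b26⊕b27⊕b30⊕b31 = 0⊕1⊕0⊕1⊕0⊕0⊕0⊕1⊕0⊕1⊕0⊕1⊕1⊕1⊕0⊕0 = 1
s4: b4⊕b5⊕b6⊕b7⊕b12⊕b13⊕b14⊕b15⊕b20⊕b21⊕b22⊕b23⊕b28⊕b29⊕b30⊕b31 = 0⊕1⊕0⊕1⊕1⊕0⊕0⊕1⊕1⊕0⊕0⊕1⊕1⊕1⊕0⊕0 = 0
s8: b8⊕b9⊕b10⊕b11⊕b12⊕b13⊕b14⊕b15⊕b24⊕b25⊕b26⊕b27⊕b28⊕b29⊕b30⊕b31 = 0⊕0⊕0⊕0⊕1⊕0⊕0⊕1⊕0⊕0⊕1⊕1⊕1⊕1⊕0⊕0 = 0
s16: b16⊕b17⊕b18⊕b19⊕b20⊕b21⊕b22⊕b23⊕b24⊕b25⊕b26⊕b27⊕b28⊕b29⊕b30⊕b31 = 0⊕1⊕0⊕1⊕1⊕0⊕0⊕1⊕0⊕0⊕1⊕1⊕1⊕1⊕0⊕0 = 0
Syndrome (s16...s1) = 00011 → position 3.

3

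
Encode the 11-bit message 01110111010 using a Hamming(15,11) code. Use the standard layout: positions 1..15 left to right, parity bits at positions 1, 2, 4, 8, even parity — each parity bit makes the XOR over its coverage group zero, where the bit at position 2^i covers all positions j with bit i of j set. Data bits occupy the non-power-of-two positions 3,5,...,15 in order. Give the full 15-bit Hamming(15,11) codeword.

Place data bits at non-power-of-two positions: b3=0, b5=1, b6=1, b7=1, b9=0, b10=1, b11=1, b12=1, b13=0, b14=1, b15=0.
p1 = XOR of data positions {3,5,7,9,11,13,15} = 0⊕1⊕1⊕0⊕1⊕0⊕0 = 1
p2 = XOR of data positions {3,6,7,10,11,14,15} = 0⊕1⊕1⊕1⊕1⊕1⊕0 = 1
p4 = XOR of data positions {5,6,7,12,13,14,15} = 1⊕1⊕1⊕1⊕0⊕1⊕0 = 1
p8 = XOR of data positions {9,10,11,12,13,14,15} = 0⊕1⊕1⊕1⊕0⊕1⊕0 = 0
Codeword b1..b15 = 110111100111010

110111100111010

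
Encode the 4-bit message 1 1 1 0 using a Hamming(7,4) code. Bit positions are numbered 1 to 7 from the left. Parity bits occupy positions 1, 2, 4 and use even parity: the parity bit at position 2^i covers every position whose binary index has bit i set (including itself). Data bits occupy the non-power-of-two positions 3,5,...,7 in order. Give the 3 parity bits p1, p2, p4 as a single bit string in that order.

000

Place data bits at non-power-of-two positions: b3=1, b5=1, b6=1, b7=0.
p1 = XOR of data positions {3,5,7} = 1⊕1⊕0 = 0
p2 = XOR of data positions {3,6,7} = 1⊕1⊕0 = 0
p4 = XOR of data positions {5,6,7} = 1⊕1⊕0 = 0
Parity bits p1,p2,p4 = 000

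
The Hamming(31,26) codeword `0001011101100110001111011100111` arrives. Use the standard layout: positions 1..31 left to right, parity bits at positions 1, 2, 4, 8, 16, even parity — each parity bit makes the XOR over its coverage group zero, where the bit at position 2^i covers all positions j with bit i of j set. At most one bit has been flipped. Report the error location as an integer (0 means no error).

s1: b1⊕b3⊕b5⊕b7⊕b9⊕b11⊕b13⊕b15⊕b17⊕b19⊕b21⊕b23⊕b25⊕b27⊕b29⊕b31 = 0⊕0⊕0⊕1⊕0⊕1⊕0⊕1⊕0⊕1⊕1⊕0⊕1⊕0⊕1⊕1 = 0
s2: b2⊕b3⊕b6⊕b7⊕b10⊕b11⊕b14⊕b15⊕b18⊕b19⊕b22⊕b23⊕b26⊕b27⊕b30⊕b31 = 0⊕0⊕1⊕1⊕1⊕1⊕1⊕1⊕0⊕1⊕1⊕0⊕1⊕0⊕1⊕1 = 1
s4: b4⊕b5⊕b6⊕b7⊕b12⊕b13⊕b14⊕b15⊕b20⊕b21⊕b22⊕b23⊕b28⊕b29⊕b30⊕b31 = 1⊕0⊕1⊕1⊕0⊕0⊕1⊕1⊕1⊕1⊕1⊕0⊕0⊕1⊕1⊕1 = 1
s8: b8⊕b9⊕b10⊕b11⊕b12⊕b13⊕b14⊕b15⊕b24⊕b25⊕b26⊕b27⊕b28⊕b29⊕b30⊕b31 = 1⊕0⊕1⊕1⊕0⊕0⊕1⊕1⊕1⊕1⊕1⊕0⊕0⊕1⊕1⊕1 = 1
s16: b16⊕b17⊕b18⊕b19⊕b20⊕b21⊕b22⊕b23⊕b24⊕b25⊕b26⊕b27⊕b28⊕b29⊕b30⊕b31 = 0⊕0⊕0⊕1⊕1⊕1⊕1⊕0⊕1⊕1⊕1⊕0⊕0⊕1⊕1⊕1 = 0
Syndrome (s16...s1) = 01110 → position 14.

14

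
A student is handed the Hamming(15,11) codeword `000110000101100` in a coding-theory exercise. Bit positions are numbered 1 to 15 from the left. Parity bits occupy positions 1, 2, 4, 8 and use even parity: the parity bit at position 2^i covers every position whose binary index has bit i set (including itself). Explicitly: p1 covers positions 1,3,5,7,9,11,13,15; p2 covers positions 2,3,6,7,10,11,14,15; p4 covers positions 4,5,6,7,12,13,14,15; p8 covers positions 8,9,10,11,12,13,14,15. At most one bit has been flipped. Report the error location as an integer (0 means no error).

s1: b1⊕b3⊕b5⊕b7⊕b9⊕b11⊕b13⊕b15 = 0⊕0⊕1⊕0⊕0⊕0⊕1⊕0 = 0
s2: b2⊕b3⊕b6⊕b7⊕b10⊕b11⊕b14⊕b15 = 0⊕0⊕0⊕0⊕1⊕0⊕0⊕0 = 1
s4: b4⊕b5⊕b6⊕b7⊕b12⊕b13⊕b14⊕b15 = 1⊕1⊕0⊕0⊕1⊕1⊕0⊕0 = 0
s8: b8⊕b9⊕b10⊕b11⊕b12⊕b13⊕b14⊕b15 = 0⊕0⊕1⊕0⊕1⊕1⊕0⊕0 = 1
Syndrome (s8...s1) = 1010 → position 10.

10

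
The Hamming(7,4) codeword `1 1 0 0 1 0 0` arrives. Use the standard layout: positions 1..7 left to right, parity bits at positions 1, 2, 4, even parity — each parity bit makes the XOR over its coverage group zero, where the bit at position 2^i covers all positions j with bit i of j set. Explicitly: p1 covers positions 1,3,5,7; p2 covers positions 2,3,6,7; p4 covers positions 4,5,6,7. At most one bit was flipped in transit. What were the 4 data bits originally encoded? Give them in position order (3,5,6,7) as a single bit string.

s1: b1⊕b3⊕b5⊕b7 = 1⊕0⊕1⊕0 = 0
s2: b2⊕b3⊕b6⊕b7 = 1⊕0⊕0⊕0 = 1
s4: b4⊕b5⊕b6⊕b7 = 0⊕1⊕0⊕0 = 1
Syndrome (s4...s1) = 110 → position 6.
Flip bit 6: corrected codeword = 1100110
Data bits at positions 3,5,6,7: 0110

0110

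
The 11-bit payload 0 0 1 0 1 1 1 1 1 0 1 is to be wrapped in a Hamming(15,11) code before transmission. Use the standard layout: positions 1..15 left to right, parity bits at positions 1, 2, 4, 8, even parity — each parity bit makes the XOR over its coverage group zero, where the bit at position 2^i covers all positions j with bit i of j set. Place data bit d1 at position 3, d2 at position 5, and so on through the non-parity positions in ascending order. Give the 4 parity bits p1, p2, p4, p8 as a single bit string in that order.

0000

Place data bits at non-power-of-two positions: b3=0, b5=0, b6=1, b7=0, b9=1, b10=1, b11=1, b12=1, b13=1, b14=0, b15=1.
p1 = XOR of data positions {3,5,7,9,11,13,15} = 0⊕0⊕0⊕1⊕1⊕1⊕1 = 0
p2 = XOR of data positions {3,6,7,10,11,14,15} = 0⊕1⊕0⊕1⊕1⊕0⊕1 = 0
p4 = XOR of data positions {5,6,7,12,13,14,15} = 0⊕1⊕0⊕1⊕1⊕0⊕1 = 0
p8 = XOR of data positions {9,10,11,12,13,14,15} = 1⊕1⊕1⊕1⊕1⊕0⊕1 = 0
Parity bits p1,p2,p4,p8 = 0000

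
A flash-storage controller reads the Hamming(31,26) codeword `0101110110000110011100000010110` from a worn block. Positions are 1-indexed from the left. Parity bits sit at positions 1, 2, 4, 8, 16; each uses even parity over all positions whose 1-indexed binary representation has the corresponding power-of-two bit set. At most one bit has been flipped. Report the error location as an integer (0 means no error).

8

s1: b1⊕b3⊕b5⊕b7⊕b9⊕b11⊕b13⊕b15⊕b17⊕b19⊕b21⊕b23⊕b25⊕b27⊕b29⊕b31 = 0⊕0⊕1⊕0⊕1⊕0⊕0⊕1⊕0⊕1⊕0⊕0⊕0⊕1⊕1⊕0 = 0
s2: b2⊕b3⊕b6⊕b7⊕b10⊕b11⊕b14⊕b15⊕b18⊕b19⊕b22⊕b23⊕b26⊕b27⊕b30⊕b31 = 1⊕0⊕1⊕0⊕0⊕0⊕1⊕1⊕1⊕1⊕0⊕0⊕0⊕1⊕1⊕0 = 0
s4: b4⊕b5⊕b6⊕b7⊕b12⊕b13⊕b14⊕b15⊕b20⊕b21⊕b22⊕b23⊕b28⊕b29⊕b30⊕b31 = 1⊕1⊕1⊕0⊕0⊕0⊕1⊕1⊕1⊕0⊕0⊕0⊕0⊕1⊕1⊕0 = 0
s8: b8⊕b9⊕b10⊕b11⊕b12⊕b13⊕b14⊕b15⊕b24⊕b25⊕b26⊕b27⊕b28⊕b29⊕b30⊕b31 = 1⊕1⊕0⊕0⊕0⊕0⊕1⊕1⊕0⊕0⊕0⊕1⊕0⊕1⊕1⊕0 = 1
s16: b16⊕b17⊕b18⊕b19⊕b20⊕b21⊕b22⊕b23⊕b24⊕b25⊕b26⊕b27⊕b28⊕b29⊕b30⊕b31 = 0⊕0⊕1⊕1⊕1⊕0⊕0⊕0⊕0⊕0⊕0⊕1⊕0⊕1⊕1⊕0 = 0
Syndrome (s16...s1) = 01000 → position 8.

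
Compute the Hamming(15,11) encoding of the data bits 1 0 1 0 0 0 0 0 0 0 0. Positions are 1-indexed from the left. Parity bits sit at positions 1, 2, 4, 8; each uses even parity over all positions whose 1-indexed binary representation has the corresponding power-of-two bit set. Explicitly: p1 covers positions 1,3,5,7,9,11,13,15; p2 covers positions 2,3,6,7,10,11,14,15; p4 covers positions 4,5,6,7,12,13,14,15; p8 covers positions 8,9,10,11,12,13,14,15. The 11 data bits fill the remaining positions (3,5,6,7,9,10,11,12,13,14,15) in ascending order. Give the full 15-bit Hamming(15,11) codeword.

Place data bits at non-power-of-two positions: b3=1, b5=0, b6=1, b7=0, b9=0, b10=0, b11=0, b12=0, b13=0, b14=0, b15=0.
p1 = XOR of data positions {3,5,7,9,11,13,15} = 1⊕0⊕0⊕0⊕0⊕0⊕0 = 1
p2 = XOR of data positions {3,6,7,10,11,14,15} = 1⊕1⊕0⊕0⊕0⊕0⊕0 = 0
p4 = XOR of data positions {5,6,7,12,13,14,15} = 0⊕1⊕0⊕0⊕0⊕0⊕0 = 1
p8 = XOR of data positions {9,10,11,12,13,14,15} = 0⊕0⊕0⊕0⊕0⊕0⊕0 = 0
Codeword b1..b15 = 101101000000000

101101000000000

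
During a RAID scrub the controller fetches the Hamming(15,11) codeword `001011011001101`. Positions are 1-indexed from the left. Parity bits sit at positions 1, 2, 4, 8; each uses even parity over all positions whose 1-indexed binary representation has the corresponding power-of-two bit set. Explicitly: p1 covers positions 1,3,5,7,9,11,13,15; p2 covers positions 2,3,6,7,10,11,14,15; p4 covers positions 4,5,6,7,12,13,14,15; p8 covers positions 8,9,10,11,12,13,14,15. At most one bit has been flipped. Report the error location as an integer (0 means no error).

15

s1: b1⊕b3⊕b5⊕b7⊕b9⊕b11⊕b13⊕b15 = 0⊕1⊕1⊕0⊕1⊕0⊕1⊕1 = 1
s2: b2⊕b3⊕b6⊕b7⊕b10⊕b11⊕b14⊕b15 = 0⊕1⊕1⊕0⊕0⊕0⊕0⊕1 = 1
s4: b4⊕b5⊕b6⊕b7⊕b12⊕b13⊕b14⊕b15 = 0⊕1⊕1⊕0⊕1⊕1⊕0⊕1 = 1
s8: b8⊕b9⊕b10⊕b11⊕b12⊕b13⊕b14⊕b15 = 1⊕1⊕0⊕0⊕1⊕1⊕0⊕1 = 1
Syndrome (s8...s1) = 1111 → position 15.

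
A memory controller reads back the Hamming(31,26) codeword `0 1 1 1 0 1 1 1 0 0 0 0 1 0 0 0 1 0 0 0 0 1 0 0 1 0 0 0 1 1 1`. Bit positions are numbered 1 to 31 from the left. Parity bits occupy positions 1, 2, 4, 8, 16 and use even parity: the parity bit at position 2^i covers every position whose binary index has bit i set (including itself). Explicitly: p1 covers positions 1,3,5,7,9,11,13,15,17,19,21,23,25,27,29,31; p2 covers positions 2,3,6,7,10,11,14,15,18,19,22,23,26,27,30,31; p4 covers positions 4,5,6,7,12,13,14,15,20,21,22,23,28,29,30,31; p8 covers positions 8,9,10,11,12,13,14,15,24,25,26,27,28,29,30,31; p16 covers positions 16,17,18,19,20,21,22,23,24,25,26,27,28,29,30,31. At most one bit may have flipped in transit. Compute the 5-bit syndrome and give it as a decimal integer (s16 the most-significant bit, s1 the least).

3

s1: b1⊕b3⊕b5⊕b7⊕b9⊕b11⊕b13⊕b15⊕b17⊕b19⊕b21⊕b23⊕b25⊕b27⊕b29⊕b31 = 0⊕1⊕0⊕1⊕0⊕0⊕1⊕0⊕1⊕0⊕0⊕0⊕1⊕0⊕1⊕1 = 1
s2: b2⊕b3⊕b6⊕b7⊕b10⊕b11⊕b14⊕b15⊕b18⊕b19⊕b22⊕b23⊕b26⊕b27⊕b30⊕b31 = 1⊕1⊕1⊕1⊕0⊕0⊕0⊕0⊕0⊕0⊕1⊕0⊕0⊕0⊕1⊕1 = 1
s4: b4⊕b5⊕b6⊕b7⊕b12⊕b13⊕b14⊕b15⊕b20⊕b21⊕b22⊕b23⊕b28⊕b29⊕b30⊕b31 = 1⊕0⊕1⊕1⊕0⊕1⊕0⊕0⊕0⊕0⊕1⊕0⊕0⊕1⊕1⊕1 = 0
s8: b8⊕b9⊕b10⊕b11⊕b12⊕b13⊕b14⊕b15⊕b24⊕b25⊕b26⊕b27⊕b28⊕b29⊕b30⊕b31 = 1⊕0⊕0⊕0⊕0⊕1⊕0⊕0⊕0⊕1⊕0⊕0⊕0⊕1⊕1⊕1 = 0
s16: b16⊕b17⊕b18⊕b19⊕b20⊕b21⊕b22⊕b23⊕b24⊕b25⊕b26⊕b27⊕b28⊕b29⊕b30⊕b31 = 0⊕1⊕0⊕0⊕0⊕0⊕1⊕0⊕0⊕1⊕0⊕0⊕0⊕1⊕1⊕1 = 0
Syndrome (s16...s1) = 00011 → position 3.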